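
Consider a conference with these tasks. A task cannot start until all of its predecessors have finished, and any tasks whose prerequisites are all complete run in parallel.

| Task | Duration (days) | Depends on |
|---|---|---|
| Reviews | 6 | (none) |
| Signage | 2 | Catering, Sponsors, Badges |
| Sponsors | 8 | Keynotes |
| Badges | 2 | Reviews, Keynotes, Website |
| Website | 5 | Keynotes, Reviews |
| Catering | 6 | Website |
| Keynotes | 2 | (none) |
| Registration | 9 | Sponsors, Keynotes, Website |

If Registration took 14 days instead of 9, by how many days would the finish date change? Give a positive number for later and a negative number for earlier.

5

Actual critical path: Reviews→Website→Registration = 6+5+9 = 20 ⇒ 20 days.
Registration lies on that path, so at 14 days the path becomes 25 days.
The critical path is still Reviews→Website→Registration; finish is now 25 days.
Change in finish: 25 − 20 = +5 days.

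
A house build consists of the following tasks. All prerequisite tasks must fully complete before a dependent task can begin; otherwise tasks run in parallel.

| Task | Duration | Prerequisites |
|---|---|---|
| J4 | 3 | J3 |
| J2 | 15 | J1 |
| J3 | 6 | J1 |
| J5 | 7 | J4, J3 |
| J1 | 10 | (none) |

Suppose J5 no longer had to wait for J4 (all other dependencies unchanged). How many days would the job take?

25

Before: longest chain J1→J3→J4→J5 = 10+6+3+7 = 26, finish 26.
Without J4→J5, J5's earliest start moves from 19 to 16.
The longest chain is now J1→J2 = 10+15 = 25, so the job takes 25 days.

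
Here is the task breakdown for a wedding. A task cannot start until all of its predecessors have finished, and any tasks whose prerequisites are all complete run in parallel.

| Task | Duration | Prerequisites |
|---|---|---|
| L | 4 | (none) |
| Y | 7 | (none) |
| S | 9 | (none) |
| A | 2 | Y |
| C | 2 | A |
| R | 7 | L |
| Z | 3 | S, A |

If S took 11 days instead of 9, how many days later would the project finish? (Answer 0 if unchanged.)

2

As given, the longest chain is S→Z = 9+3 = 12, so the finish is 12 days.
S is on the critical path; changing it to 11 makes that path 14 days.
No other chain overtakes it, so the finish is 14 days.
Change in finish: 14 − 12 = +2 days.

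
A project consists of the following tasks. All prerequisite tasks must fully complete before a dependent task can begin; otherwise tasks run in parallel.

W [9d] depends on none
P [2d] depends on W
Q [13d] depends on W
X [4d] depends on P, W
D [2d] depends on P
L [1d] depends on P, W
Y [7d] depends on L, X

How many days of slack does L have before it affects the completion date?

3

The longest chain is W→P→X→Y = 9+2+4+7 = 22; overall finish 22 days.
Longest path through L: 19 days (earliest finish 12, latest finish 15).
So L can slip 15 − 12 = 3 days.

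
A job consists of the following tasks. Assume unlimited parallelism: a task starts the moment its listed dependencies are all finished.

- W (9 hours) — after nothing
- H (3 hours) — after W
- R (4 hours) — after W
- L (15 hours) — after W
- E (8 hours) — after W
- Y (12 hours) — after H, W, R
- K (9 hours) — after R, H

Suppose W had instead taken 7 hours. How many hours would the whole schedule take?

Baseline: W→R→Y = 9+4+12 = 25 → 25 hours.
Since W is critical, the -2 change carries straight to that chain (now 23 hours).
That remains the longest chain; total 23 hours.

23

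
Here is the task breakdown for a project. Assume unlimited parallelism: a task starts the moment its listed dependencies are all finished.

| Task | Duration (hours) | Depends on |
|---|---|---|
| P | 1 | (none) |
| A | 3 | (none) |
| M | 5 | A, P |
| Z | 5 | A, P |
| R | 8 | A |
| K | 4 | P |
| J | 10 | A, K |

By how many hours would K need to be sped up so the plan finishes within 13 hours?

2

Current finish: 15 hours; target: 13.
K is on every critical path, so each hour cut from K cuts the finish by one (this holds down to a finish of 13).
Need 15 − 13 = 2 hours off K → K becomes 2 hours, finish becomes 13.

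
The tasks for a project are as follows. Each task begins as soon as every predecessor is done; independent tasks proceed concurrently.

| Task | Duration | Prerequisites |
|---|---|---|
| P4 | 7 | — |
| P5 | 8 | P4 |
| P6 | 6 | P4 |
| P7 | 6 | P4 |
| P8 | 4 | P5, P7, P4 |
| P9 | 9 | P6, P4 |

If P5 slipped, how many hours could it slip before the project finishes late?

The longest chain is P4→P6→P9 = 7+6+9 = 22; overall finish 22 hours.
P5 finishes as early as 15 and must finish by 18.
Float = 22 − 19 = 3.

3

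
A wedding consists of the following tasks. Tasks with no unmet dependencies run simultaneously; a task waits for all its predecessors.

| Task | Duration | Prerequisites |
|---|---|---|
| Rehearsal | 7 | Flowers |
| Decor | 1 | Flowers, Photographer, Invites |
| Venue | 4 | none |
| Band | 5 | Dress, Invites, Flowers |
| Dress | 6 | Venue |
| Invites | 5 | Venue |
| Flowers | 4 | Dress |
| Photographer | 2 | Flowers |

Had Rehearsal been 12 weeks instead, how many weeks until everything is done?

Actual critical path: Venue→Dress→Flowers→Rehearsal = 4+6+4+7 = 21 ⇒ 21 weeks.
Rehearsal lies on that path, so at 12 weeks the path becomes 26 weeks.
No other chain overtakes it, so the finish is 26 weeks.

26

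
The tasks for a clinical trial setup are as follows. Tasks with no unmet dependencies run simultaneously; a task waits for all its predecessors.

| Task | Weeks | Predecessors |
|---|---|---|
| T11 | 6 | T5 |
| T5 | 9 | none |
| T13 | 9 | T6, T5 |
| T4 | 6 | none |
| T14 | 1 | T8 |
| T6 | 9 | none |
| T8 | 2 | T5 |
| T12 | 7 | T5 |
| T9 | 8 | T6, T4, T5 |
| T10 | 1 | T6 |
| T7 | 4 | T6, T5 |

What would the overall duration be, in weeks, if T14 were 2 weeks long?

As given, the longest chain is T5→T13 = 9+9 = 18, so the finish is 18 weeks.
T14 has 6 weeks of float (longest path through it is 12).
No other chain overtakes it, so the finish is 18 weeks.

18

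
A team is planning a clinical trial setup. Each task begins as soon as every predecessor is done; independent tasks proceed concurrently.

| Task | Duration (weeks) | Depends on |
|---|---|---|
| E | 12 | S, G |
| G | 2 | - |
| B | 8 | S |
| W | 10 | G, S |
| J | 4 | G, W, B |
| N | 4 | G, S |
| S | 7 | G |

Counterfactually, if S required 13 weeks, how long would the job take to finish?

Critical path before the change: G→S→W→J = 2+7+10+4 = 23 giving 23 weeks.
S is on the critical path; changing it to 13 makes that path 29 weeks.
The critical path is still G→S→W→J; finish is now 29 weeks.

29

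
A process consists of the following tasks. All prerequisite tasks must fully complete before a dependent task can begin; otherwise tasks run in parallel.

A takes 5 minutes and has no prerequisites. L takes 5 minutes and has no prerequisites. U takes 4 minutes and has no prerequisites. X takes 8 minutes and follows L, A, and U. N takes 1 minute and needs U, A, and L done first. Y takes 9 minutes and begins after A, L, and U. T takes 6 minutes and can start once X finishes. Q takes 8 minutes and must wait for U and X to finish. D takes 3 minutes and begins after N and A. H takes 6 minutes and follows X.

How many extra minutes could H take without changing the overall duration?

2

The longest chain is A→X→Q = 5+8+8 = 21; overall finish 21 minutes.
H finishes as early as 19 and must finish by 21.
Slack of H = 15 − 13 = 2 minutes.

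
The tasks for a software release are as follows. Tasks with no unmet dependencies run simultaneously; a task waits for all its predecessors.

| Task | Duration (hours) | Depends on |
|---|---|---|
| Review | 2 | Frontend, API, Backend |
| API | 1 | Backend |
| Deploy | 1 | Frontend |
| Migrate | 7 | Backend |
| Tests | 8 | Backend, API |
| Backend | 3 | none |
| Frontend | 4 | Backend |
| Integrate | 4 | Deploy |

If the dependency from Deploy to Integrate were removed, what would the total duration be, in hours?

12

Before: longest chain Backend→Frontend→Deploy→Integrate = 3+4+1+4 = 12, finish 12.
Without Deploy→Integrate, Integrate's earliest start moves from 8 to 0.
The longest chain is now Backend→API→Tests = 3+1+8 = 12, so the software release takes 12 hours.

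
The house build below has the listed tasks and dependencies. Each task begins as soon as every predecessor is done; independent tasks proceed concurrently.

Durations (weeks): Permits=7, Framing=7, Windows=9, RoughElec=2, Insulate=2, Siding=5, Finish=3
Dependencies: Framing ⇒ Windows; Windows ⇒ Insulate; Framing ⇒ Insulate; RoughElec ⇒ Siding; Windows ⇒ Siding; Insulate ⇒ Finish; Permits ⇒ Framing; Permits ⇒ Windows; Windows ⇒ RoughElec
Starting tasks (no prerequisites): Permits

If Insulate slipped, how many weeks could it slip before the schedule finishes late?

2

Critical path: Permits→Framing→Windows→RoughElec→Siding = 7+7+9+2+5 = 30, so the finish is 30 weeks.
Insulate finishes as early as 25 and must finish by 27.
Slack of Insulate = 25 − 23 = 2 weeks.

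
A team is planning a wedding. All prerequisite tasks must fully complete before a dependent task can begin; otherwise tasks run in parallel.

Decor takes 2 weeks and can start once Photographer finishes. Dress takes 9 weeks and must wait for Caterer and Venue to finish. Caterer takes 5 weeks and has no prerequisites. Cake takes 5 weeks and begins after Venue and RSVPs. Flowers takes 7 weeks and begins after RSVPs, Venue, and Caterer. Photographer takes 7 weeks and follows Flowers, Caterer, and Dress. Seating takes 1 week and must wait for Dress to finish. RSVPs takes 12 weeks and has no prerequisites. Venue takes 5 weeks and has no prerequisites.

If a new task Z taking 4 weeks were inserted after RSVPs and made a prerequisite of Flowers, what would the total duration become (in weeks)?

32

Originally the job takes 28 weeks.
With Z inserted, Flowers now waits for max(RSVPs, Venue, Caterer, Z).
New critical path: RSVPs→Z→Flowers→Photographer→Decor = 12+4+7+7+2 = 32 ⇒ 32 weeks.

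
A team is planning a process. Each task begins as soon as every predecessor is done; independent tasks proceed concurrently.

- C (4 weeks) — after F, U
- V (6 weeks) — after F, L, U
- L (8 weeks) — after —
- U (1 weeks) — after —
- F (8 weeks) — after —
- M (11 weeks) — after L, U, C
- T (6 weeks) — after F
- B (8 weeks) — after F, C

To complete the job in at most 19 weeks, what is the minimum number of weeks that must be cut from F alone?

4

Current finish: 23 weeks; target: 19.
F is on every critical path, so each week cut from F cuts the finish by one (this holds down to a finish of 19).
Need 23 − 19 = 4 weeks off F → F becomes 4 weeks, finish becomes 19.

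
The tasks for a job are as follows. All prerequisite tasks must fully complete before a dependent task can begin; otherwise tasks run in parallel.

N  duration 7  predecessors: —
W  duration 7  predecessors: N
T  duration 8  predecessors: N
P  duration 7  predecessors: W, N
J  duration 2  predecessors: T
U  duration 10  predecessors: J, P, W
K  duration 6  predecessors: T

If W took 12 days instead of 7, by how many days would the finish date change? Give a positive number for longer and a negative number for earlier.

5

Critical path before the change: N→W→P→U = 7+7+7+10 = 31 giving 31 days.
Since W is critical, the +5 change carries straight to that chain (now 36 days).
No other chain overtakes it, so the finish is 36 days.
Change in finish: 36 − 31 = +5 days.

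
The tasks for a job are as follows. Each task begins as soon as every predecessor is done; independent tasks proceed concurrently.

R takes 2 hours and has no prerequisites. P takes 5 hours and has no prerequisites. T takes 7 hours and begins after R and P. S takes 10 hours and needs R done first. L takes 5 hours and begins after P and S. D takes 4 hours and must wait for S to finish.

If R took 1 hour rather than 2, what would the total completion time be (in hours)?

16

Baseline: R→S→L = 2+10+5 = 17 → 17 hours.
Since R is critical, the -1 change carries straight to that chain (now 16 hours).
That remains the longest chain; total 16 hours.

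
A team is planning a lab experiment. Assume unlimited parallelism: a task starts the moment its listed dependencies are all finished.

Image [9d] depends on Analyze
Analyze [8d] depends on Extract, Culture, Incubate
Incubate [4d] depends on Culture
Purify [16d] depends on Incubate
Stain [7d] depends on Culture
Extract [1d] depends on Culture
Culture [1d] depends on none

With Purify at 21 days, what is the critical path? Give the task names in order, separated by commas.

Culture, Incubate, Purify

As given, the longest chain is Culture→Incubate→Analyze→Image = 1+4+8+9 = 22, so the finish is 22 days.
Purify is off the critical path — its longest chain is 21 days, giving 1 of slack.
Now Culture→Incubate→Purify = 1+4+21 = 26 is longest, so the finish becomes 26 days.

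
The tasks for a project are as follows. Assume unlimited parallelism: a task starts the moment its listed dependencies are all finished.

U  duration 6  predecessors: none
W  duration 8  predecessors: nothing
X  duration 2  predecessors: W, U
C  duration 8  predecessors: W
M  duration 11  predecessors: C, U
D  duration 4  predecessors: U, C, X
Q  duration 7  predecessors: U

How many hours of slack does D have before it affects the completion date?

Critical path: W→C→M = 8+8+11 = 27, so the finish is 27 hours.
The longest chain containing D totals 20 hours.
Slack of D = 23 − 16 = 7 hours.

7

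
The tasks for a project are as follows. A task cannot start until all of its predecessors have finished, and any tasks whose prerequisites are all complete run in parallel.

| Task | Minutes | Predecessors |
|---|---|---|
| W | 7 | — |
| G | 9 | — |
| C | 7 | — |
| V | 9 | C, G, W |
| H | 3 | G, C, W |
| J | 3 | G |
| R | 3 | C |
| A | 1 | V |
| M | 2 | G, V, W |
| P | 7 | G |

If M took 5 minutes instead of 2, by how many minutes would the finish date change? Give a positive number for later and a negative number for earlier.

3

Actual critical path: G→V→M = 9+9+2 = 20 ⇒ 20 minutes.
Since M is critical, the +3 change carries straight to that chain (now 23 minutes).
The critical path is still G→V→M; finish is now 23 minutes.
Change in finish: 23 − 20 = +3 minutes.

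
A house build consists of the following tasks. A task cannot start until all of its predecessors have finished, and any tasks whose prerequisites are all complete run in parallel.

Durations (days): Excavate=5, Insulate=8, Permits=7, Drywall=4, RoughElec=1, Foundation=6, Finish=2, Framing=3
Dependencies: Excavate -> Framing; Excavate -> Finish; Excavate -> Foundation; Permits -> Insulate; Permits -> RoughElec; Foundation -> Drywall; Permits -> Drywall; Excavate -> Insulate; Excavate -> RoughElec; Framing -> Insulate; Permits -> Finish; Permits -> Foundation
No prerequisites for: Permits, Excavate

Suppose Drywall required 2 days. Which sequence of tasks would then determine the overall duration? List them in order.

Excavate, Framing, Insulate

Critical path before the change: Permits→Foundation→Drywall = 7+6+4 = 17 giving 17 days.
Since Drywall is critical, the -2 change carries straight to that chain (now 15 days).
New critical path: Excavate→Framing→Insulate = 5+3+8 = 16 ⇒ 16 days.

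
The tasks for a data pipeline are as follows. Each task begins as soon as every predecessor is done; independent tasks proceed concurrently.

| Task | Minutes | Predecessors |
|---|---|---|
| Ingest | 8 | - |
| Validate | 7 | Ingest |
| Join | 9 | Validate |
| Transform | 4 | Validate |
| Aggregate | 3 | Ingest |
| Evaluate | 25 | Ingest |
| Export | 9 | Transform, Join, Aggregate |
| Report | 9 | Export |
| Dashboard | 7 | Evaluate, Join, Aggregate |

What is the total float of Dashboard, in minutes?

Ingest→Validate→Join→Export→Report = 8+7+9+9+9 = 42 sets the makespan at 42 minutes.
The longest chain containing Dashboard totals 40 minutes.
Slack of Dashboard = 35 − 33 = 2 minutes.

2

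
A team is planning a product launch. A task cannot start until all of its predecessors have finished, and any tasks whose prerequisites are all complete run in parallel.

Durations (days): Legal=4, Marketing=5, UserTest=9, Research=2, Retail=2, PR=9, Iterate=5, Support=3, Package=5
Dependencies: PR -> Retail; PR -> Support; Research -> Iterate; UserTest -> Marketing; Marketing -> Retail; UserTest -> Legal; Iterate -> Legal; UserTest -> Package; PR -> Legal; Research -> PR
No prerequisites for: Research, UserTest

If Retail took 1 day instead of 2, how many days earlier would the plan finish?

1

The binding path is UserTest→Marketing→Retail = 9+5+2 = 16; finish at 16 days.
Retail lies on that path, so at 1 day the path becomes 15 days.
The binding chain switches to Research→PR→Legal = 2+9+4 = 15; finish 15 days.
Change in finish: 15 − 16 = -1 days.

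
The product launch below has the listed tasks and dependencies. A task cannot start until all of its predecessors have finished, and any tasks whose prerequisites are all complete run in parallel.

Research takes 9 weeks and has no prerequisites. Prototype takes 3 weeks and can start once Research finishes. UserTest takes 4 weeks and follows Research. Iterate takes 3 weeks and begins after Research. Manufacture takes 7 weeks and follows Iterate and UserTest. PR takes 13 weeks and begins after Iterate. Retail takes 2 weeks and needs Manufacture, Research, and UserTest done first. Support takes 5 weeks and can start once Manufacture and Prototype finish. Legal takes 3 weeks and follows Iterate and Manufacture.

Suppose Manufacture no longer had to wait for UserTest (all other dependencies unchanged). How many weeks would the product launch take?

25

Original critical path: Research→UserTest→Manufacture→Support = 9+4+7+5 = 25 ⇒ 25 weeks.
Without UserTest→Manufacture, Manufacture's earliest start moves from 13 to 12.
The longest chain is now Research→Iterate→PR = 9+3+13 = 25, so the product launch takes 25 weeks.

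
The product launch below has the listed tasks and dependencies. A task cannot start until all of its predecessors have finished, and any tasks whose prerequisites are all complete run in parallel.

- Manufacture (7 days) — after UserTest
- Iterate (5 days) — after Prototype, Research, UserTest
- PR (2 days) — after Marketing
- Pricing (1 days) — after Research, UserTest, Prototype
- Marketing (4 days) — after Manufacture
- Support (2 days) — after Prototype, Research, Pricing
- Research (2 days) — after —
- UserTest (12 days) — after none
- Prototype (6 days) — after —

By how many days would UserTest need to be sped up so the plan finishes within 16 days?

9

Current finish: 25 days; target: 16.
UserTest is on every critical path, so each day cut from UserTest cuts the finish by one (this holds down to a finish of 14).
Need 25 − 16 = 9 days off UserTest → UserTest becomes 3 days, finish becomes 16.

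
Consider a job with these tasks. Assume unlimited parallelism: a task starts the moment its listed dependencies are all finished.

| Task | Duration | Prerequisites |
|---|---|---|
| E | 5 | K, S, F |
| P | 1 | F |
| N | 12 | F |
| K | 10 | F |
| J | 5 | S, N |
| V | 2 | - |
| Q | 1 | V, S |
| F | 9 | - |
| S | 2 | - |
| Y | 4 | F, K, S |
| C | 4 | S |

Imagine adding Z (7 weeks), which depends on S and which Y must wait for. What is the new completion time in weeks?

26

Originally the job takes 26 weeks.
With Z inserted, Y now waits for max(F, K, S, Z).
New critical path: F→N→J = 9+12+5 = 26 ⇒ 26 weeks.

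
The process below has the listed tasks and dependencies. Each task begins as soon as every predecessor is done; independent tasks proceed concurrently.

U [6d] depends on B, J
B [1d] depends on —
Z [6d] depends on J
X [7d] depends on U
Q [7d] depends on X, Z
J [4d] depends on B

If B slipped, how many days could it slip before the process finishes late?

0

The longest chain is B→J→U→X→Q = 1+4+6+7+7 = 25; overall finish 25 days.
Longest path through B: 25 days (earliest finish 1, latest finish 1).
Float = 25 − 25 = 0.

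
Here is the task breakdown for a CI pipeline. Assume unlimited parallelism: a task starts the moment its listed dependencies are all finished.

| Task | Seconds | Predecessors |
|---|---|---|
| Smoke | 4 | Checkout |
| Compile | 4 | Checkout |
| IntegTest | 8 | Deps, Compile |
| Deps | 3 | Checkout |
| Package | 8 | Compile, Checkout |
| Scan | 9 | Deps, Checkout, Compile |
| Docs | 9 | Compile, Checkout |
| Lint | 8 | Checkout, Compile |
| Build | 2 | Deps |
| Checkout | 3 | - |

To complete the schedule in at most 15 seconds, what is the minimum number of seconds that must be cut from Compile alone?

Current finish: 16 seconds; target: 15.
Compile is on every critical path, so each second cut from Compile cuts the finish by one (this holds down to a finish of 15).
Need 16 − 15 = 1 second off Compile → Compile becomes 3 seconds, finish becomes 15.

1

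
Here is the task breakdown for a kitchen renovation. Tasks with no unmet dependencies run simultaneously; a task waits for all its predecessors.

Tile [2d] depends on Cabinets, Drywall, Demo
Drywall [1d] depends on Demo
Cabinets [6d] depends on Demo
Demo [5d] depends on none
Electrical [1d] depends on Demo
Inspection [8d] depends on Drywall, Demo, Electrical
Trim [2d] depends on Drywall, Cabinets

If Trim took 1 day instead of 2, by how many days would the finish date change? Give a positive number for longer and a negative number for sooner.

As given, the longest chain is Demo→Electrical→Inspection = 5+1+8 = 14, so the finish is 14 days.
The longest path through Trim is only 13 days, so Trim has float 1.
That remains the longest chain; total 14 days.
Change in finish: 14 − 14 = +0 days.

0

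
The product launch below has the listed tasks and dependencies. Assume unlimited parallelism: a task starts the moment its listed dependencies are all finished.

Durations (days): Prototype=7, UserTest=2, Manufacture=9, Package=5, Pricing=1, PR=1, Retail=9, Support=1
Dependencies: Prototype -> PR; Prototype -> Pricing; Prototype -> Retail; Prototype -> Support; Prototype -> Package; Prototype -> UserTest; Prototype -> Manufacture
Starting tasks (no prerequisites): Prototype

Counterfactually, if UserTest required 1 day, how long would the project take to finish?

Baseline: Prototype→Manufacture = 7+9 = 16 → 16 days.
The longest path through UserTest is only 9 days, so UserTest has float 7.
No other chain overtakes it, so the finish is 16 days.

16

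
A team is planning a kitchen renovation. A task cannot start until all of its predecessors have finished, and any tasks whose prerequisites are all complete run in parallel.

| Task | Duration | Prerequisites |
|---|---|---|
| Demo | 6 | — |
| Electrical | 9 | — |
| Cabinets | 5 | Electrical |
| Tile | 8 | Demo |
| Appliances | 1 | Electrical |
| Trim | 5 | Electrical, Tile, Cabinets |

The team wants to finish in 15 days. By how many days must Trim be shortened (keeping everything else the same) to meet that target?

4

Current finish: 19 days; target: 15.
Trim is on every critical path, so each day cut from Trim cuts the finish by one (this holds down to a finish of 15).
Need 19 − 15 = 4 days off Trim → Trim becomes 1 day, finish becomes 15.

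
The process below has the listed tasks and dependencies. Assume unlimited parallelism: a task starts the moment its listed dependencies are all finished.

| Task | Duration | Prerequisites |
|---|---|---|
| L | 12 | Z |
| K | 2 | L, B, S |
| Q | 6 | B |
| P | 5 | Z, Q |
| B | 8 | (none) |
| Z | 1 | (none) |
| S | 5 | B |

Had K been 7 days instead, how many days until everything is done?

Actual critical path: B→Q→P = 8+6+5 = 19 ⇒ 19 days.
The longest path through K is only 15 days, so K has float 4.
New critical path: Z→L→K = 1+12+7 = 20 ⇒ 20 days.

20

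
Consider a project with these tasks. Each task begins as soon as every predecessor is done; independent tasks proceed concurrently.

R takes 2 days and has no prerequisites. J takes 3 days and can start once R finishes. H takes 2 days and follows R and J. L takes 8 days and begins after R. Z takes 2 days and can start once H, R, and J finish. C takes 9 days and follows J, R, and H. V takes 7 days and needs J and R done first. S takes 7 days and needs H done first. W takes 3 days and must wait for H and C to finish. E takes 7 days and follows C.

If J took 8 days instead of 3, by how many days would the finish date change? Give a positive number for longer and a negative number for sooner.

Baseline: R→J→H→C→E = 2+3+2+9+7 = 23 → 23 days.
J lies on that path, so at 8 days the path becomes 28 days.
That remains the longest chain; total 28 days.
Change in finish: 28 − 23 = +5 days.

5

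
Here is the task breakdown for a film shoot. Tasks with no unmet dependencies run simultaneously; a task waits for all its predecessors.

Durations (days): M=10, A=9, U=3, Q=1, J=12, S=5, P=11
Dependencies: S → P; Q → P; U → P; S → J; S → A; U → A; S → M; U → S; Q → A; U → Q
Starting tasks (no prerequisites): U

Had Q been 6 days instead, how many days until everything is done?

20

Baseline: U→S→J = 3+5+12 = 20 → 20 days.
Q is off the critical path — its longest chain is 15 days, giving 5 of slack.
Now U→Q→P = 3+6+11 = 20 is longest, so the finish becomes 20 days.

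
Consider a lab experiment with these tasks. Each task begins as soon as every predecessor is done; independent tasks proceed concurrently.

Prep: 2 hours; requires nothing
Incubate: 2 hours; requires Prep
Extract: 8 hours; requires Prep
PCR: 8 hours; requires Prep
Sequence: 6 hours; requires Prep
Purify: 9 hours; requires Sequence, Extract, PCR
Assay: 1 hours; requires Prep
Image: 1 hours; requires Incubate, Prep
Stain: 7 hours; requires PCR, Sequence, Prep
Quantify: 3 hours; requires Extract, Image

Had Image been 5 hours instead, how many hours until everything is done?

19

The binding path is Prep→Extract→Purify = 2+8+9 = 19; finish at 19 hours.
Image has 11 hours of float (longest path through it is 8).
No other chain overtakes it, so the finish is 19 hours.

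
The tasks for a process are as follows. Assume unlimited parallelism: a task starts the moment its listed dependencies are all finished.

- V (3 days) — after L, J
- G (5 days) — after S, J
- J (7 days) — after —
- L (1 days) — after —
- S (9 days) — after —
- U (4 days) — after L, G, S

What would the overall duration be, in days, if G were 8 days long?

21

As given, the longest chain is S→G→U = 9+5+4 = 18, so the finish is 18 days.
G is on the critical path; changing it to 8 makes that path 21 days.
No other chain overtakes it, so the finish is 21 days.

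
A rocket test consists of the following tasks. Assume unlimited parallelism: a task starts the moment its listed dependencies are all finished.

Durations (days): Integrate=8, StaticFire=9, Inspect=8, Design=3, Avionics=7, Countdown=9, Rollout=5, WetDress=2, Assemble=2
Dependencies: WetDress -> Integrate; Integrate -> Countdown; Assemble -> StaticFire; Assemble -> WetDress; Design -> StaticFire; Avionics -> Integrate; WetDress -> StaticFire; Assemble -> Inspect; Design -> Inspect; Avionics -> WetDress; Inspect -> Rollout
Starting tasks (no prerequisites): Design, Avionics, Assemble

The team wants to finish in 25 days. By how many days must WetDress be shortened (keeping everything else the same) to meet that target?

1

Current finish: 26 days; target: 25.
WetDress is on every critical path, so each day cut from WetDress cuts the finish by one (this holds down to a finish of 25).
Need 26 − 25 = 1 day off WetDress → WetDress becomes 1 day, finish becomes 25.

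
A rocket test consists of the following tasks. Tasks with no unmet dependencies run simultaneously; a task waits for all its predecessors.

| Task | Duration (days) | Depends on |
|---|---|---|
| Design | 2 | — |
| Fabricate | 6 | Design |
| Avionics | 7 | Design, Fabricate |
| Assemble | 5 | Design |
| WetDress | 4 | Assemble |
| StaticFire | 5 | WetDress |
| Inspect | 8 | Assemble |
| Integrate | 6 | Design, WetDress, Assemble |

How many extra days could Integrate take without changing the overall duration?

0

The longest chain is Design→Assemble→WetDress→Integrate = 2+5+4+6 = 17; overall finish 17 days.
The longest chain containing Integrate totals 17 days.
So Integrate can slip 17 − 17 = 0 days.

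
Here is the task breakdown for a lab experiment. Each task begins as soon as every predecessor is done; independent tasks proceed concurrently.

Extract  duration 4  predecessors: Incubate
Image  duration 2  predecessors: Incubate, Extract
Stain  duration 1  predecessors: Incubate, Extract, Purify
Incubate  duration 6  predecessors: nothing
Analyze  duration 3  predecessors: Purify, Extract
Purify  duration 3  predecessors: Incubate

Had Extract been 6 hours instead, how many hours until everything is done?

15

Actual critical path: Incubate→Extract→Analyze = 6+4+3 = 13 ⇒ 13 hours.
Extract lies on that path, so at 6 hours the path becomes 15 hours.
That remains the longest chain; total 15 hours.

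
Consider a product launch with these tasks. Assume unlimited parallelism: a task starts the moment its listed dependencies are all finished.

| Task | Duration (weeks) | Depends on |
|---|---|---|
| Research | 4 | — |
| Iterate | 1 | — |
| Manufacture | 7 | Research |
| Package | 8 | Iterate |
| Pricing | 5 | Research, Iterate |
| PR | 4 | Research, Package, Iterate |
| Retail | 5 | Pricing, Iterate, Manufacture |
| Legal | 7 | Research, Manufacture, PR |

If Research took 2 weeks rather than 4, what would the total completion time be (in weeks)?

20

As given, the longest chain is Iterate→Package→PR→Legal = 1+8+4+7 = 20, so the finish is 20 weeks.
The longest path through Research is only 18 weeks, so Research has float 2.
That remains the longest chain; total 20 weeks.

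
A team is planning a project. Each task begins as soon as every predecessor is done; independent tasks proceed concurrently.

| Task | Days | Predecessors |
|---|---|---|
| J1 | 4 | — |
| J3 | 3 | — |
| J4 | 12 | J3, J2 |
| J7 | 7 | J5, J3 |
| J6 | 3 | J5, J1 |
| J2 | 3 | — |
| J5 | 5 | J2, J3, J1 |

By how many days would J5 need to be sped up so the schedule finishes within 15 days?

1

Current finish: 16 days; target: 15.
J5 is on every critical path, so each day cut from J5 cuts the finish by one (this holds down to a finish of 15).
Need 16 − 15 = 1 day off J5 → J5 becomes 4 days, finish becomes 15.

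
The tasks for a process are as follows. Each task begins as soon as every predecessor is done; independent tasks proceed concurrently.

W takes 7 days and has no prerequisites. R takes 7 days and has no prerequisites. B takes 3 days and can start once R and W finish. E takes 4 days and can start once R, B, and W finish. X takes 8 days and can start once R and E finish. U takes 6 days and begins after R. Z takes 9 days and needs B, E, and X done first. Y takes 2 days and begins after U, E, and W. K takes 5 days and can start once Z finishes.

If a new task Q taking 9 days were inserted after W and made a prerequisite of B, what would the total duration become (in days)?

45

Originally the job takes 36 days.
With Q inserted, B now waits for max(R, W, Q).
New critical path: W→Q→B→E→X→Z→K = 7+9+3+4+8+9+5 = 45 ⇒ 45 days.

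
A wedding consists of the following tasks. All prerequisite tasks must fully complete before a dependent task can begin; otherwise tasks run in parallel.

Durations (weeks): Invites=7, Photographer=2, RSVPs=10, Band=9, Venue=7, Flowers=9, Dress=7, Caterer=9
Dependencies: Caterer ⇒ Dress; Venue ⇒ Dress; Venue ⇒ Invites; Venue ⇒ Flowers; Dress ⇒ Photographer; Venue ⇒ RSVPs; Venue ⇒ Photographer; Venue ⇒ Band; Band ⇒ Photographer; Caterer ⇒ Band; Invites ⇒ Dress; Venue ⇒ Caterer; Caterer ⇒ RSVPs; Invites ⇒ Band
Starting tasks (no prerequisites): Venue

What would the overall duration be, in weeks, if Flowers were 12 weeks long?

27

Actual critical path: Venue→Caterer→Band→Photographer = 7+9+9+2 = 27 ⇒ 27 weeks.
The longest path through Flowers is only 16 weeks, so Flowers has float 11.
No other chain overtakes it, so the finish is 27 weeks.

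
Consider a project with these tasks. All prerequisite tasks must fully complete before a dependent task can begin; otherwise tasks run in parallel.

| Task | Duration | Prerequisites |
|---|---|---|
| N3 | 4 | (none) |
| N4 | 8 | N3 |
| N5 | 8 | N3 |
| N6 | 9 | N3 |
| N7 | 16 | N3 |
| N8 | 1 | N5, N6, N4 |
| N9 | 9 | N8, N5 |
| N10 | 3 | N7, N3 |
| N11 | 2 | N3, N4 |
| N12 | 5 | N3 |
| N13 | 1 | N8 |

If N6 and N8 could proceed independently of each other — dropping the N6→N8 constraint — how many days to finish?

23

With the dependency in place, N3→N6→N8→N9 = 4+9+1+9 = 23 sets the finish at 23 days.
Without N6→N8, N8's earliest start moves from 13 to 12.
After: N3→N7→N10 = 4+16+3 = 23 → 23 days.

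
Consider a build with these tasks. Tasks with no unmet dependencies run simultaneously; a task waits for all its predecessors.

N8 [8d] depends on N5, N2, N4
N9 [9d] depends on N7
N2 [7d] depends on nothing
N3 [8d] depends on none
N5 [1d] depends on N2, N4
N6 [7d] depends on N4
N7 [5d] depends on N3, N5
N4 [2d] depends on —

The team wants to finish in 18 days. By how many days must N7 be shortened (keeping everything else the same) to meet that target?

4

Current finish: 22 days; target: 18.
N7 is on every critical path, so each day cut from N7 cuts the finish by one (this holds down to a finish of 18).
Need 22 − 18 = 4 days off N7 → N7 becomes 1 day, finish becomes 18.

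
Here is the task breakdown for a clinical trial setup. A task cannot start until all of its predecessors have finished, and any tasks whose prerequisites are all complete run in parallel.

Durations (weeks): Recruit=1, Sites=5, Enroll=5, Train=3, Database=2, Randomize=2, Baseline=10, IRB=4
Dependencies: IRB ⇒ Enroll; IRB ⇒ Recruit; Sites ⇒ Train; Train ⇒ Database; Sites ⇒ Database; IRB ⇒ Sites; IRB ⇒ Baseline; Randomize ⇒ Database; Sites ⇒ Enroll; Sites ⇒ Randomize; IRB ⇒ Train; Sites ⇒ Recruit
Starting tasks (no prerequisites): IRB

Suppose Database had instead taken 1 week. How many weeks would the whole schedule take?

14

Baseline: IRB→Sites→Train→Database = 4+5+3+2 = 14 → 14 weeks.
Since Database is critical, the -1 change carries straight to that chain (now 13 weeks).
Now IRB→Sites→Enroll = 4+5+5 = 14 is longest, so the finish becomes 14 weeks.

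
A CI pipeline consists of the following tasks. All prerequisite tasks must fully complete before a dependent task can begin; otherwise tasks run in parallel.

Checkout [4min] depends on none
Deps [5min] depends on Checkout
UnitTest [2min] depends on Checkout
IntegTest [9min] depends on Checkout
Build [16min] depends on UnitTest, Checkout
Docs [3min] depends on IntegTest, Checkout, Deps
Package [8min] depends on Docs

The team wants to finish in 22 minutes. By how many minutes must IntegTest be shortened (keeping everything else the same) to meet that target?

2

Current finish: 24 minutes; target: 22.
IntegTest is on every critical path, so each minute cut from IntegTest cuts the finish by one (this holds down to a finish of 22).
Need 24 − 22 = 2 minutes off IntegTest → IntegTest becomes 7 minutes, finish becomes 22.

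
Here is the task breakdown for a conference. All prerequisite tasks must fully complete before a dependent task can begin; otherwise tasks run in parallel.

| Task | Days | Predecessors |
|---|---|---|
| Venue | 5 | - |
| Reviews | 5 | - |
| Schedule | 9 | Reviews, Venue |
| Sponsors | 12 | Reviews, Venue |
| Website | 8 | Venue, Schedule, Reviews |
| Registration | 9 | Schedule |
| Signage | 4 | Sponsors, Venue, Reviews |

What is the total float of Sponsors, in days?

2

Critical path: Venue→Schedule→Registration = 5+9+9 = 23, so the finish is 23 days.
Sponsors finishes as early as 17 and must finish by 19.
Slack of Sponsors = 7 − 5 = 2 days.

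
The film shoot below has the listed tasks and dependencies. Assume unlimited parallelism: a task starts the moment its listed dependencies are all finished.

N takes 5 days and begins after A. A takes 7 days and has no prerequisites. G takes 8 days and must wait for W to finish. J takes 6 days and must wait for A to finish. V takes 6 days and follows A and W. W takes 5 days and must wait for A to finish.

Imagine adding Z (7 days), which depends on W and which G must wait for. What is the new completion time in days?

27

Originally the project takes 20 days.
With Z inserted, G now waits for max(W, Z).
New critical path: A→W→Z→G = 7+5+7+8 = 27 ⇒ 27 days.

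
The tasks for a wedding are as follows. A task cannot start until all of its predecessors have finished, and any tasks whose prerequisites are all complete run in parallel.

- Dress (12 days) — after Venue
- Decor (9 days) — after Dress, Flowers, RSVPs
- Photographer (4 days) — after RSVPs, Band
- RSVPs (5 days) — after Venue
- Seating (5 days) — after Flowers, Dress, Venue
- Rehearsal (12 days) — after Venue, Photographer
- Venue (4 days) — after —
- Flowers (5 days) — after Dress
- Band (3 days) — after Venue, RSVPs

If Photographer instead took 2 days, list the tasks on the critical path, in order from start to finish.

As given, the longest chain is Venue→Dress→Flowers→Decor = 4+12+5+9 = 30, so the finish is 30 days.
The longest path through Photographer is only 28 days, so Photographer has float 2.
The critical path is still Venue→Dress→Flowers→Decor; finish is now 30 days.

Venue, Dress, Flowers, Decor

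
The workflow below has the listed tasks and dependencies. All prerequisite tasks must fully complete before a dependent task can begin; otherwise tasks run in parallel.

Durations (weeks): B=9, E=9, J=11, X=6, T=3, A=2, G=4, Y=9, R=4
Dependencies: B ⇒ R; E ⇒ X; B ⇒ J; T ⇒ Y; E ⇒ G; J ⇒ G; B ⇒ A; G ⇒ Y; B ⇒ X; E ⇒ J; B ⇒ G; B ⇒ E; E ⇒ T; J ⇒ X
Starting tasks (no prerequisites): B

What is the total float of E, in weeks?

B→E→J→G→Y = 9+9+11+4+9 = 42 sets the makespan at 42 weeks.
Longest path through E: 42 weeks (earliest finish 18, latest finish 18).
Float = 42 − 42 = 0.

0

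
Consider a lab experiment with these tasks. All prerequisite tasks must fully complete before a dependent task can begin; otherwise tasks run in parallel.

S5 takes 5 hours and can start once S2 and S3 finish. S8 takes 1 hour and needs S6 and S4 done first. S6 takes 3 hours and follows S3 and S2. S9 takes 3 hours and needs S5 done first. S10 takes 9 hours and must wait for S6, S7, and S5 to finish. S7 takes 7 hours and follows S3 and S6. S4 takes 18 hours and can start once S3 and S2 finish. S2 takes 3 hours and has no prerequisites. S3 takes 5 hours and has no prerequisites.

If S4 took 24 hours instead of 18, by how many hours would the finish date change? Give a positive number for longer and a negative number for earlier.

6

The binding path is S3→S4→S8 = 5+18+1 = 24; finish at 24 hours.
S4 is on the critical path; changing it to 24 makes that path 30 hours.
The critical path is still S3→S4→S8; finish is now 30 hours.
Change in finish: 30 − 24 = +6 hours.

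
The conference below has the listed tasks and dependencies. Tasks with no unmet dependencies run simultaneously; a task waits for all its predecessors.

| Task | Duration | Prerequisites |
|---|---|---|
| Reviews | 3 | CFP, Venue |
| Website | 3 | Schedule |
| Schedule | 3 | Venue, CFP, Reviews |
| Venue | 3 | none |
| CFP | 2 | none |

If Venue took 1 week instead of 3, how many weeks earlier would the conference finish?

Critical path before the change: Venue→Reviews→Schedule→Website = 3+3+3+3 = 12 giving 12 weeks.
Venue lies on that path, so at 1 week the path becomes 10 weeks.
Now CFP→Reviews→Schedule→Website = 2+3+3+3 = 11 is longest, so the finish becomes 11 weeks.
Change in finish: 11 − 12 = -1 weeks.

1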